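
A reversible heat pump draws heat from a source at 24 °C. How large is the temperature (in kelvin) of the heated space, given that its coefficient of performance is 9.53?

T_C = 24 °C → 24 + 273.15 = 297.15 K.
COP_HP = T_H/(T_H − T_C) ⇒ T_H = T_C·COP_HP/(COP_HP − 1) = 297.15 × 9.53/(9.53 − 1) = 332 K.

T_H ≈ 332 K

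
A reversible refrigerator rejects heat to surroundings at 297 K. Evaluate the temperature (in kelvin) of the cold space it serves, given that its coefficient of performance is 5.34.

COP_R = T_C/(T_H − T_C) ⇒ T_C = T_H·COP_R/(1 + COP_R) = 297.00 × 5.34/(1 + 5.34) = 250.2 K.

T_C ≈ 250.2 K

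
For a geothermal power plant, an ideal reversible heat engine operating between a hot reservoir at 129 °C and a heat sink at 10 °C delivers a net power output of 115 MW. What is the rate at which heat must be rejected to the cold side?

T_H = 129 °C → 129 + 273.15 = 402.15 K.
T_C = 10 °C → 10 + 273.15 = 283.15 K.
η_rev = 1 − T_C/T_H = 1 − 283.15/402.15 = 0.2959.
Since Q_C/Q_H = T_C/T_H and Q_H = W/η, Q_C = W·T_C/(T_H − T_C) = 115 × 283.15/119.00 = 273.6 MW.

Q̇_C ≈ 273.6 MW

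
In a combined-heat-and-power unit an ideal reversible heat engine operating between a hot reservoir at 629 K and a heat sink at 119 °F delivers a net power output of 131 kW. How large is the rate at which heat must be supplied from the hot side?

T_C = 119 °F → (119 − 32) × 5/9 = 48.33 °C = 321.48 K.
Since the cycle is reversible, η = 1 − T_C/T_H = 1 − 321.48/629.00 = 0.4889.
Q_H = W/η = 131/0.4889 = 268 kW.

Q̇_H ≈ 268 kW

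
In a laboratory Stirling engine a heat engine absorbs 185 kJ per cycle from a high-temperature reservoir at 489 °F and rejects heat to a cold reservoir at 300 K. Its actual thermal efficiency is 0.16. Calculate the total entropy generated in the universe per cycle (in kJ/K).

ΔS_univ ≈ 0.167 kJ/K

T_H = 489 °F → (489 − 32) × 5/9 = 253.89 °C = 527.04 K.
W = η·Q_H = 0.16 × 185 = 29.60 kJ, so Q_C = Q_H − W = 155.4 kJ.
Entropy balance on the reservoirs: −Q_H/T_H = -0.3510 kJ/K, +Q_C/T_C = 0.5180 kJ/K.
ΔS_univ = −Q_H/T_H + Q_C/T_C = 0.167 kJ/K (> 0, since η = 0.16 < η_Carnot = 0.431).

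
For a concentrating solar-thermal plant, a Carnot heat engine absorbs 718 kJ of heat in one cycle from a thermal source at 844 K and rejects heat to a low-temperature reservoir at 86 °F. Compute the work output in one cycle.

W ≈ 460 kJ

T_C = 86 °F → (86 − 32) × 5/9 = 30.00 °C = 303.15 K.
Since the cycle is reversible, η = 1 − T_C/T_H = 1 − 303.15/844.00 = 0.6408.
W = η·Q_H = 0.6408 × 718 = 460 kJ.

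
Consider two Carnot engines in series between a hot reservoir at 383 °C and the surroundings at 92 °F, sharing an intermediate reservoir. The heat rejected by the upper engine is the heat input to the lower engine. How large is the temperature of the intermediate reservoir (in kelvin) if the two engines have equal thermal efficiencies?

T_H = 383 °C → 383 + 273.15 = 656.15 K.
T_C = 92 °F → (92 − 32) × 5/9 = 33.33 °C = 306.48 K.
Equal efficiencies require 1 − T_m/T_H = 1 − T_C/T_m, i.e. T_m/T_H = T_C/T_m, so T_m = √(T_H·T_C) = √(656.15 × 306.48) = 448 K.

T_m ≈ 448 K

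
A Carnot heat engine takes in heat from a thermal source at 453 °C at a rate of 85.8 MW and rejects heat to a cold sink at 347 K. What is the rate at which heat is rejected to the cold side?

T_H = 453 °C → 453 + 273.15 = 726.15 K.
The Carnot efficiency is η = 1 − T_C/T_H = 1 − 347.00/726.15 = 0.5221.
For a reversible cycle Q_C/Q_H = T_C/T_H, so Q_C = 85.8 × 347.00/726.15 = 41.00 MW.

Q̇_C ≈ 41.00 MW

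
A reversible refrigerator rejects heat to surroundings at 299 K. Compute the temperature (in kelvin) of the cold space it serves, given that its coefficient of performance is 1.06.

COP_R = T_C/(T_H − T_C) ⇒ T_C = T_H·COP_R/(1 + COP_R) = 299.00 × 1.06/(1 + 1.06) = 154 K.

T_C ≈ 154 K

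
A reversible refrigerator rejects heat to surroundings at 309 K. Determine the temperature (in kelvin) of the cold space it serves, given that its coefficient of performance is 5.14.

T_C ≈ 259 K

COP_R = T_C/(T_H − T_C) ⇒ T_C = T_H·COP_R/(1 + COP_R) = 309.00 × 5.14/(1 + 5.14) = 259 K.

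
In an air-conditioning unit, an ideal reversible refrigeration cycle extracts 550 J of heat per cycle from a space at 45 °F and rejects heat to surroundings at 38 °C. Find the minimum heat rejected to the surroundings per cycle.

T_H = 38 °C → 38 + 273.15 = 311.15 K.
T_C = 45 °F → (45 − 32) × 5/9 = 7.22 °C = 280.37 K.
For a reversible cycle Q_H/Q_C = T_H/T_C, so Q_H = Q_C·T_H/T_C = 550 × 311.15/280.37 = 610.4 J.

Q_H ≈ 610.4 J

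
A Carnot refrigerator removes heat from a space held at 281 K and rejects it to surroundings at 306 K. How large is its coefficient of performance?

COP_R ≈ 11.2

The reversible coefficient of performance is COP_R = T_C/(T_H − T_C) = 281.00/(306.00 − 281.00) = 11.2.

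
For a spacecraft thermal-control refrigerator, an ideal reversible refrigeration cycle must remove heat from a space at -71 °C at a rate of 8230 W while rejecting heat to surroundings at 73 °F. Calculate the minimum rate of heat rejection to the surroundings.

T_H = 73 °F → (73 − 32) × 5/9 = 22.78 °C = 295.93 K.
T_C = -71 °C → -71 + 273.15 = 202.15 K.
For a reversible cycle Q_H/Q_C = T_H/T_C, so Q_H = Q_C·T_H/T_C = 8230 × 295.93/202.15 = 12000 W.

Q̇_H ≈ 12000 W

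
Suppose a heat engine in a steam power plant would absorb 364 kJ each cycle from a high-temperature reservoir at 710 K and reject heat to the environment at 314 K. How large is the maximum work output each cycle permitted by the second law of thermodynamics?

The upper bound on efficiency is η_max = 1 − T_C/T_H = 1 − 314.00/710.00 = 0.5577.
W_max = η_max · Q_H = 0.5577 × 364 = 203 kJ.

W_max ≈ 203 kJ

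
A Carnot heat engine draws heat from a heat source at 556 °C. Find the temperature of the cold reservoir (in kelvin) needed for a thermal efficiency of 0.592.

T_C ≈ 338.3 K

T_H = 556 °C → 556 + 273.15 = 829.15 K.
From η = 1 − T_C/T_H, T_C = T_H·(1 − η) = 829.15 × (1 − 0.592) = 338.3 K.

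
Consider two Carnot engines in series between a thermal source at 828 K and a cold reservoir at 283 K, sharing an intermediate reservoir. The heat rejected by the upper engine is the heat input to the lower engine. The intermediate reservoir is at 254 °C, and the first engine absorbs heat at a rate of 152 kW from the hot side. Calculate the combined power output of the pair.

Two reversible stages in series are equivalent to a single Carnot engine between T_H and T_C, so η_total = 1 − T_C/T_H = 1 − 283.00/828.00 = 0.6582.
W_total = η_total · Q_H = 0.6582 × 152 = 100.0 kW.

Ẇ_total ≈ 100.0 kW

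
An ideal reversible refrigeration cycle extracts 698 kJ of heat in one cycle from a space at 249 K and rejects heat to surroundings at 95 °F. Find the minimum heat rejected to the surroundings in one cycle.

Q_H ≈ 864 kJ

T_H = 95 °F → (95 − 32) × 5/9 = 35.00 °C = 308.15 K.
For a reversible cycle Q_H/Q_C = T_H/T_C, so Q_H = Q_C·T_H/T_C = 698 × 308.15/249.00 = 864 kJ.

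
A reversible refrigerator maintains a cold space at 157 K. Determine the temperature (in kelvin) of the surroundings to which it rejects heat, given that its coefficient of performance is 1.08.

COP_R = T_C/(T_H − T_C) ⇒ T_H = T_C·(1 + 1/COP_R) = 157.00 × (1 + 1/1.08) = 302 K.

T_H ≈ 302 K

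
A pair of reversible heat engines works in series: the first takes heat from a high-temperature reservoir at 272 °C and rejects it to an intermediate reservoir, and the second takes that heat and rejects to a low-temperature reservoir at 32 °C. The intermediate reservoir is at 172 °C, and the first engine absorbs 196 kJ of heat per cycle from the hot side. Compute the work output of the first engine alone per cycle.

W₁ ≈ 36.0 kJ

T_H = 272 °C → 272 + 273.15 = 545.15 K.
T_C = 32 °C → 32 + 273.15 = 305.15 K.
T_m = 172 °C → 172 + 273.15 = 445.15 K.
First-stage efficiency η₁ = 1 − T_m/T_H = 1 − 445.15/545.15 = 0.1834.
W₁ = η₁·Q_H = 0.1834 × 196 = 36.0 kJ.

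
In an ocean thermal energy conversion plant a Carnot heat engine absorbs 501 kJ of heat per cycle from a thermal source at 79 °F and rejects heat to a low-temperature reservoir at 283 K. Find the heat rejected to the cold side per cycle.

T_H = 79 °F → (79 − 32) × 5/9 = 26.11 °C = 299.26 K.
Since the cycle is reversible, η = 1 − T_C/T_H = 1 − 283.00/299.26 = 0.0543.
For a reversible cycle Q_C/Q_H = T_C/T_H, so Q_C = 501 × 283.00/299.26 = 474 kJ.

Q_C ≈ 474 kJ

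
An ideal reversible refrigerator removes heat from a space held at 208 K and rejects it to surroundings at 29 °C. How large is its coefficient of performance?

COP_R ≈ 2.21

T_H = 29 °C → 29 + 273.15 = 302.15 K.
For a reversible refrigerator, COP_R = T_C/(T_H − T_C) = 208.00/(302.15 − 208.00) = 2.21.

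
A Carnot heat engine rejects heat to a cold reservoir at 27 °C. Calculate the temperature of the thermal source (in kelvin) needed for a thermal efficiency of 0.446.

T_H ≈ 542 K

T_C = 27 °C → 27 + 273.15 = 300.15 K.
From η = 1 − T_C/T_H, solving for T_H gives T_H = T_C/(1 − η) = 300.15/(1 − 0.446) = 542 K.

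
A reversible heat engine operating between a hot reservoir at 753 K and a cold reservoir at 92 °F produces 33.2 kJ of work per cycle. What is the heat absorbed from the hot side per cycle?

Q_H ≈ 55.99 kJ

T_C = 92 °F → (92 − 32) × 5/9 = 33.33 °C = 306.48 K.
The Carnot efficiency is η = 1 − T_C/T_H = 1 − 306.48/753.00 = 0.5930.
Q_H = W/η = 33.2/0.5930 = 55.99 kJ.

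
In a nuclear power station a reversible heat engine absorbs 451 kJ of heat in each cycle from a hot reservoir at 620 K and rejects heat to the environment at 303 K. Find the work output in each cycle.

Since the cycle is reversible, η = 1 − T_C/T_H = 1 − 303.00/620.00 = 0.5113.
W = η·Q_H = 0.5113 × 451 = 230.6 kJ.

W ≈ 230.6 kJ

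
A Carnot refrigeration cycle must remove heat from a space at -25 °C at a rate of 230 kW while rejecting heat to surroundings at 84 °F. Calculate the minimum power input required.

Ẇ_in ≈ 49.95 kW

T_H = 84 °F → (84 − 32) × 5/9 = 28.89 °C = 302.04 K.
T_C = -25 °C → -25 + 273.15 = 248.15 K.
COP_R = T_C/(T_H − T_C) = 248.15/53.89 = 4.6048.
W = Q_C/COP_R = 230/4.6048 = 49.95 kW.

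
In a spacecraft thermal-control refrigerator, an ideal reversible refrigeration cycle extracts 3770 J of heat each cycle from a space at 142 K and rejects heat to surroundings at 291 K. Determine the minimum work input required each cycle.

W_in ≈ 3960 J

For a reversible refrigerator, COP_R = T_C/(T_H − T_C) = 142.00/149.00 = 0.9530.
W = Q_C/COP_R = 3770/0.9530 = 3960 J.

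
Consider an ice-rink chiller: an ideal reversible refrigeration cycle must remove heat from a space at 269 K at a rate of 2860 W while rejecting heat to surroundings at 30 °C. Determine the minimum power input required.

Ẇ_in ≈ 363 W

T_H = 30 °C → 30 + 273.15 = 303.15 K.
Carnot COP: COP_R = T_C/(T_H − T_C) = 269.00/34.15 = 7.8770.
W = Q_C/COP_R = 2860/7.8770 = 363 W.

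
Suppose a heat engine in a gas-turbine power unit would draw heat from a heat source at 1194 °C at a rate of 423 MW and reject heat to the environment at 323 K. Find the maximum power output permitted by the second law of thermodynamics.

Ẇ_max ≈ 330 MW

T_H = 1194 °C → 1194 + 273.15 = 1467.15 K.
By the Carnot theorem, η_max = 1 − T_C/T_H = 1 − 323.00/1467.15 = 0.7798.
W_max = η_max · Q_H = 0.7798 × 423 = 330 MW.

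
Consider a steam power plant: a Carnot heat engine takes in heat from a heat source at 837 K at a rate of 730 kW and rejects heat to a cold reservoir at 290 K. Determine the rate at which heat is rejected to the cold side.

Q̇_C ≈ 253 kW

Carnot efficiency: η = 1 − T_C/T_H = 1 − 290.00/837.00 = 0.6535.
For a reversible cycle Q_C/Q_H = T_C/T_H, so Q_C = 730 × 290.00/837.00 = 253 kW.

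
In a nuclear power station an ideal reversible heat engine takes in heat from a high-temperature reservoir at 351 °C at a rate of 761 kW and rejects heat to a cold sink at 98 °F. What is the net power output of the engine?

T_H = 351 °C → 351 + 273.15 = 624.15 K.
T_C = 98 °F → (98 − 32) × 5/9 = 36.67 °C = 309.82 K.
For a reversible engine, η = 1 − T_C/T_H = 1 − 309.82/624.15 = 0.5036.
W = η·Q_H = 0.5036 × 761 = 383 kW.

Ẇ ≈ 383 kW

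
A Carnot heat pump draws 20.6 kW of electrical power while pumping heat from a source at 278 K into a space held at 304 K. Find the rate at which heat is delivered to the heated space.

Q̇_H ≈ 240.9 kW

Reversible heating COP: COP_HP = T_H/(T_H − T_C) = 304.00/26.00 = 11.6923.
Q_H = COP_HP · W = 11.6923 × 20.6 = 240.9 kW.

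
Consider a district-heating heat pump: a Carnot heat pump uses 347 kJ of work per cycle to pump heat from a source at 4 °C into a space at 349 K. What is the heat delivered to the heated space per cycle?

T_C = 4 °C → 4 + 273.15 = 277.15 K.
Reversible heating COP: COP_HP = T_H/(T_H − T_C) = 349.00/71.85 = 4.8573.
Q_H = COP_HP · W = 4.8573 × 347 = 1690 kJ.

Q_H ≈ 1690 kJ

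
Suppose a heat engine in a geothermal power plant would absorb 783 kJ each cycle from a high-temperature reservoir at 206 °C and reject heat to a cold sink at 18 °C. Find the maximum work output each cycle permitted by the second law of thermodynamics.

T_H = 206 °C → 206 + 273.15 = 479.15 K.
T_C = 18 °C → 18 + 273.15 = 291.15 K.
By the Carnot theorem, η_max = 1 − T_C/T_H = 1 − 291.15/479.15 = 0.3924.
W_max = η_max · Q_H = 0.3924 × 783 = 307.2 kJ.

W_max ≈ 307.2 kJ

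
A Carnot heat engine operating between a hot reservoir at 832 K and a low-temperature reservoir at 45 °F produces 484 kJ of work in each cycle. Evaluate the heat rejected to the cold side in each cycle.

Q_C ≈ 246.0 kJ

T_C = 45 °F → (45 − 32) × 5/9 = 7.22 °C = 280.37 K.
Since the cycle is reversible, η = 1 − T_C/T_H = 1 − 280.37/832.00 = 0.6630.
Since Q_C/Q_H = T_C/T_H and Q_H = W/η, Q_C = W·T_C/(T_H − T_C) = 484 × 280.37/551.63 = 246.0 kJ.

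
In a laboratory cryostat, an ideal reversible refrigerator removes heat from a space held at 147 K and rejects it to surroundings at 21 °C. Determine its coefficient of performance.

COP_R ≈ 0.999

T_H = 21 °C → 21 + 273.15 = 294.15 K.
For a reversible refrigerator, COP_R = T_C/(T_H − T_C) = 147.00/(294.15 − 147.00) = 0.999.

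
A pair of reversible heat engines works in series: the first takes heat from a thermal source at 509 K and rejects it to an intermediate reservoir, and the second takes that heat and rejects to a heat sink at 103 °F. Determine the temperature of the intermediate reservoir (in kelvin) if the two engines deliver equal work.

T_C = 103 °F → (103 − 32) × 5/9 = 39.44 °C = 312.59 K.
For reversible stages Q_m = Q_H·(T_m/T_H). Setting W₁ = Q_H(1 − T_m/T_H) equal to W₂ = Q_m(1 − T_C/T_m) = Q_H·(T_m − T_C)/T_H gives T_H − T_m = T_m − T_C, so T_m = (T_H + T_C)/2 = (509.00 + 312.59)/2 = 410.8 K.

T_m ≈ 410.8 K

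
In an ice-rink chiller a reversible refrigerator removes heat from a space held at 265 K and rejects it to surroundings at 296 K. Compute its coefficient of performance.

COP_R = T_C/(T_H − T_C) = 265.00/(296.00 − 265.00) = 8.548.

COP_R ≈ 8.548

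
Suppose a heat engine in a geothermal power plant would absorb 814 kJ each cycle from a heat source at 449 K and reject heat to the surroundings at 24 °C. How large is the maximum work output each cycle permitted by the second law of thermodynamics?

T_C = 24 °C → 24 + 273.15 = 297.15 K.
The second-law ceiling is the Carnot efficiency, η_max = 1 − T_C/T_H = 1 − 297.15/449.00 = 0.3382.
W_max = η_max · Q_H = 0.3382 × 814 = 275 kJ.

W_max ≈ 275 kJ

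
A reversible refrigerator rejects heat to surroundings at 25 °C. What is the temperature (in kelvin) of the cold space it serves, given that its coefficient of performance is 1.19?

T_C ≈ 162 K

T_H = 25 °C → 25 + 273.15 = 298.15 K.
COP_R = T_C/(T_H − T_C) ⇒ T_C = T_H·COP_R/(1 + COP_R) = 298.15 × 1.19/(1 + 1.19) = 162 K.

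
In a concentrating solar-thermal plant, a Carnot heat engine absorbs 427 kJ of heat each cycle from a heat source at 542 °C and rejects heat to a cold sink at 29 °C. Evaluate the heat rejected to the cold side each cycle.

Q_C ≈ 158 kJ

T_H = 542 °C → 542 + 273.15 = 815.15 K.
T_C = 29 °C → 29 + 273.15 = 302.15 K.
The Carnot efficiency is η = 1 − T_C/T_H = 1 − 302.15/815.15 = 0.6293.
For a reversible cycle Q_C/Q_H = T_C/T_H, so Q_C = 427 × 302.15/815.15 = 158 kJ.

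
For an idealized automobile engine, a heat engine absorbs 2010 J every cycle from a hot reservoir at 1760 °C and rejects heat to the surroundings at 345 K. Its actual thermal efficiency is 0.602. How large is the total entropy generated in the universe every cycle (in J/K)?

ΔS_univ ≈ 1.330 J/K

T_H = 1760 °C → 1760 + 273.15 = 2033.15 K.
W = η·Q_H = 0.602 × 2010 = 1210 J, so Q_C = Q_H − W = 800.0 J.
Reservoir entropy changes: ΔS_H = −Q_H/T_H = −2010/2033.15 = -0.9886 J/K and ΔS_C = +Q_C/T_C = 800.0/345.00 = 2.319 J/K.
ΔS_univ = −Q_H/T_H + Q_C/T_C = 1.330 J/K (> 0, since η = 0.602 < η_Carnot = 0.830).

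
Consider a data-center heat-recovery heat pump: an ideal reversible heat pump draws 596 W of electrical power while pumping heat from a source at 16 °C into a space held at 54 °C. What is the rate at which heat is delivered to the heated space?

Q̇_H ≈ 5131 W

T_H = 54 °C → 54 + 273.15 = 327.15 K.
T_C = 16 °C → 16 + 273.15 = 289.15 K.
The Carnot heat-pump COP is COP_HP = T_H/(T_H − T_C) = 327.15/38.00 = 8.6092.
Q_H = COP_HP · W = 8.6092 × 596 = 5131 W.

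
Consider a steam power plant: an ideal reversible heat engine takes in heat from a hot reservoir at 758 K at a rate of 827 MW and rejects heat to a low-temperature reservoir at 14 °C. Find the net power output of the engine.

Ẇ ≈ 514 MW

T_C = 14 °C → 14 + 273.15 = 287.15 K.
For a reversible engine, η = 1 − T_C/T_H = 1 − 287.15/758.00 = 0.6212.
W = η·Q_H = 0.6212 × 827 = 514 MW.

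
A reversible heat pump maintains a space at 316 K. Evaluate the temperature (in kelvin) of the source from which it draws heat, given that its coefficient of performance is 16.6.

COP_HP = T_H/(T_H − T_C) ⇒ T_C = T_H·(COP_HP − 1)/COP_HP = 316.00 × (16.6 − 1)/16.6 = 297 K.

T_C ≈ 297 K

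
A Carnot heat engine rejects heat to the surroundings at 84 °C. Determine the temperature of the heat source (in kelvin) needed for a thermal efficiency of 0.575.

T_H ≈ 840.4 K

T_C = 84 °C → 84 + 273.15 = 357.15 K.
From η = 1 − T_C/T_H, solving for T_H gives T_H = T_C/(1 − η) = 357.15/(1 − 0.575) = 840.4 K.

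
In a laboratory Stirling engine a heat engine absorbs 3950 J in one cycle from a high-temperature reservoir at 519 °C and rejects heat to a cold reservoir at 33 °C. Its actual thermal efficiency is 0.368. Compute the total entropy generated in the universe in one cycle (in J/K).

ΔS_univ ≈ 3.17 J/K

T_H = 519 °C → 519 + 273.15 = 792.15 K.
T_C = 33 °C → 33 + 273.15 = 306.15 K.
W = η·Q_H = 0.368 × 3950 = 1454 J, so Q_C = Q_H − W = 2496 J.
Reservoir entropy changes: ΔS_H = −Q_H/T_H = −3950/792.15 = -4.986 J/K and ΔS_C = +Q_C/T_C = 2496/306.15 = 8.154 J/K.
ΔS_univ = −Q_H/T_H + Q_C/T_C = 3.17 J/K (> 0, since η = 0.368 < η_Carnot = 0.614).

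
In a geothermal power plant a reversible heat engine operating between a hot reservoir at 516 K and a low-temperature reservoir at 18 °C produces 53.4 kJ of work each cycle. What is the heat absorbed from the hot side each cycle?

Q_H ≈ 123 kJ

T_C = 18 °C → 18 + 273.15 = 291.15 K.
η_rev = 1 − T_C/T_H = 1 − 291.15/516.00 = 0.4358.
Q_H = W/η = 53.4/0.4358 = 123 kJ.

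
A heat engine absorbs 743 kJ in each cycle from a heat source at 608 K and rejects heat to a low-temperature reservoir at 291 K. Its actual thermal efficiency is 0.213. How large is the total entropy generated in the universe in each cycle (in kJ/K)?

ΔS_univ ≈ 0.787 kJ/K

W = η·Q_H = 0.213 × 743 = 158.3 kJ, so Q_C = Q_H − W = 584.7 kJ.
The hot reservoir loses entropy Q_H/T_H = 743/608.00 = 1.222 kJ/K; the cold reservoir gains Q_C/T_C = 584.7/291.00 = 2.009 kJ/K.
ΔS_univ = −Q_H/T_H + Q_C/T_C = 0.787 kJ/K (> 0, since η = 0.213 < η_Carnot = 0.521).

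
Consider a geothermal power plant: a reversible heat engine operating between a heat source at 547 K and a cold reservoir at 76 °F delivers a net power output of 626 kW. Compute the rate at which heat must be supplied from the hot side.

Q̇_H ≈ 1370 kW

T_C = 76 °F → (76 − 32) × 5/9 = 24.44 °C = 297.59 K.
Carnot efficiency: η = 1 − T_C/T_H = 1 − 297.59/547.00 = 0.4560.
Q_H = W/η = 626/0.4560 = 1370 kW.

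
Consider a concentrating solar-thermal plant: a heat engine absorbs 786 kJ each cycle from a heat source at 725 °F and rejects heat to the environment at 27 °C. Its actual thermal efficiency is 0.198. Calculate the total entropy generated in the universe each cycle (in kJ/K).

ΔS_univ ≈ 0.906 kJ/K

T_H = 725 °F → (725 − 32) × 5/9 = 385.00 °C = 658.15 K.
T_C = 27 °C → 27 + 273.15 = 300.15 K.
W = η·Q_H = 0.198 × 786 = 155.6 kJ, so Q_C = Q_H − W = 630.4 kJ.
The hot reservoir loses entropy Q_H/T_H = 786/658.15 = 1.194 kJ/K; the cold reservoir gains Q_C/T_C = 630.4/300.15 = 2.100 kJ/K.
ΔS_univ = −Q_H/T_H + Q_C/T_C = 0.906 kJ/K (> 0, since η = 0.198 < η_Carnot = 0.544).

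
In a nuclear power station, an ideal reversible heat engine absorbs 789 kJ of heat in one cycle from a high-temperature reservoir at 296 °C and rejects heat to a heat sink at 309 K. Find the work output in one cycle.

T_H = 296 °C → 296 + 273.15 = 569.15 K.
Carnot efficiency: η = 1 − T_C/T_H = 1 − 309.00/569.15 = 0.4571.
W = η·Q_H = 0.4571 × 789 = 361 kJ.

W ≈ 361 kJ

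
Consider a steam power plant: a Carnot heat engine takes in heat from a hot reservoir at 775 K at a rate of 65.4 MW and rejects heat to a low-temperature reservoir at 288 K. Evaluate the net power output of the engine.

Ẇ ≈ 41.10 MW

Since the cycle is reversible, η = 1 − T_C/T_H = 1 − 288.00/775.00 = 0.6284.
W = η·Q_H = 0.6284 × 65.4 = 41.10 MW.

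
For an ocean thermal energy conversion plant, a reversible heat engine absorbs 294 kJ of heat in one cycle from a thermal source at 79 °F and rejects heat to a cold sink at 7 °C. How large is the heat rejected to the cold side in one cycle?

Q_C ≈ 275 kJ

T_H = 79 °F → (79 − 32) × 5/9 = 26.11 °C = 299.26 K.
T_C = 7 °C → 7 + 273.15 = 280.15 K.
Carnot efficiency: η = 1 − T_C/T_H = 1 − 280.15/299.26 = 0.0639.
For a reversible cycle Q_C/Q_H = T_C/T_H, so Q_C = 294 × 280.15/299.26 = 275 kJ.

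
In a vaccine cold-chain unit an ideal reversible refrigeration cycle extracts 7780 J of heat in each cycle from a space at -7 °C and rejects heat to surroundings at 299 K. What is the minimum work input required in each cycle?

T_C = -7 °C → -7 + 273.15 = 266.15 K.
For a reversible refrigerator, COP_R = T_C/(T_H − T_C) = 266.15/32.85 = 8.1020.
W = Q_C/COP_R = 7780/8.1020 = 960 J.

W_in ≈ 960 J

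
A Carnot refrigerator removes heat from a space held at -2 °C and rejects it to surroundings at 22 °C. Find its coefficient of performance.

COP_R ≈ 11.3

T_H = 22 °C → 22 + 273.15 = 295.15 K.
T_C = -2 °C → -2 + 273.15 = 271.15 K.
The reversible coefficient of performance is COP_R = T_C/(T_H − T_C) = 271.15/(295.15 − 271.15) = 11.3.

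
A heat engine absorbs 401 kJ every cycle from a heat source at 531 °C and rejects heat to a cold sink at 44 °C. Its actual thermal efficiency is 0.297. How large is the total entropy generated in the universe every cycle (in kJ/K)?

ΔS_univ ≈ 0.390 kJ/K

T_H = 531 °C → 531 + 273.15 = 804.15 K.
T_C = 44 °C → 44 + 273.15 = 317.15 K.
W = η·Q_H = 0.297 × 401 = 119.1 kJ, so Q_C = Q_H − W = 281.9 kJ.
Entropy balance on the reservoirs: −Q_H/T_H = -0.4987 kJ/K, +Q_C/T_C = 0.8889 kJ/K.
ΔS_univ = −Q_H/T_H + Q_C/T_C = 0.390 kJ/K (> 0, since η = 0.297 < η_Carnot = 0.606).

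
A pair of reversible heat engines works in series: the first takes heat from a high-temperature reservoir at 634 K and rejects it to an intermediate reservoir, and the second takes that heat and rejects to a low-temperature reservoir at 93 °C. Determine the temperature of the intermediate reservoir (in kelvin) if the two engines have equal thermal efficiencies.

T_C = 93 °C → 93 + 273.15 = 366.15 K.
Equal efficiencies require 1 − T_m/T_H = 1 − T_C/T_m, i.e. T_m/T_H = T_C/T_m, so T_m = √(T_H·T_C) = √(634.00 × 366.15) = 482 K.

T_m ≈ 482 K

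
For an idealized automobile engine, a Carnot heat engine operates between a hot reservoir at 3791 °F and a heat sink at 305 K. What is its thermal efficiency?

T_H = 3791 °F → (3791 − 32) × 5/9 = 2088.33 °C = 2361.48 K.
η_rev = 1 − T_C/T_H = 1 − 305.00/2361.48 = 0.871.

η ≈ 0.871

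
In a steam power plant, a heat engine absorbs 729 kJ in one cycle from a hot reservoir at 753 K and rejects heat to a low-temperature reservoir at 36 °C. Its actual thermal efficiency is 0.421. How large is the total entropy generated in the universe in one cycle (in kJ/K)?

ΔS_univ ≈ 0.397 kJ/K

T_C = 36 °C → 36 + 273.15 = 309.15 K.
W = η·Q_H = 0.421 × 729 = 306.9 kJ, so Q_C = Q_H − W = 422.1 kJ.
Reservoir entropy changes: ΔS_H = −Q_H/T_H = −729/753.00 = -0.9681 kJ/K and ΔS_C = +Q_C/T_C = 422.1/309.15 = 1.365 kJ/K.
ΔS_univ = −Q_H/T_H + Q_C/T_C = 0.397 kJ/K (> 0, since η = 0.421 < η_Carnot = 0.589).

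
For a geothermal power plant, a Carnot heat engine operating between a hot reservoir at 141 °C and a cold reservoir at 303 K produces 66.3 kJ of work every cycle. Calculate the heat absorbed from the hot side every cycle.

Q_H ≈ 247 kJ

T_H = 141 °C → 141 + 273.15 = 414.15 K.
Since the cycle is reversible, η = 1 − T_C/T_H = 1 − 303.00/414.15 = 0.2684.
Q_H = W/η = 66.3/0.2684 = 247 kJ.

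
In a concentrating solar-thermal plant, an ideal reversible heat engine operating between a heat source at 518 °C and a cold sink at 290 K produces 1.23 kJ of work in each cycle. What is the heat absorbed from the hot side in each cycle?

T_H = 518 °C → 518 + 273.15 = 791.15 K.
η_rev = 1 − T_C/T_H = 1 − 290.00/791.15 = 0.6334.
Q_H = W/η = 1.23/0.6334 = 1.942 kJ.

Q_H ≈ 1.942 kJ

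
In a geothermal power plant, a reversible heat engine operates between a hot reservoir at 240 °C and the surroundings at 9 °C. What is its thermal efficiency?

η ≈ 0.450

T_H = 240 °C → 240 + 273.15 = 513.15 K.
T_C = 9 °C → 9 + 273.15 = 282.15 K.
The Carnot efficiency is η = 1 − T_C/T_H = 1 − 282.15/513.15 = 0.450.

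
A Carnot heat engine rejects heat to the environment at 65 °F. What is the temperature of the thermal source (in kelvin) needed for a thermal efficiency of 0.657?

T_C = 65 °F → (65 − 32) × 5/9 = 18.33 °C = 291.48 K.
From η = 1 − T_C/T_H, solving for T_H gives T_H = T_C/(1 − η) = 291.48/(1 − 0.657) = 850 K.

T_H ≈ 850 K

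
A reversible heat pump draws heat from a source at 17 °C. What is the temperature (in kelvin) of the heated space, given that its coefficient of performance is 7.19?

T_H ≈ 337 K

T_C = 17 °C → 17 + 273.15 = 290.15 K.
COP_HP = T_H/(T_H − T_C) ⇒ T_H = T_C·COP_HP/(COP_HP − 1) = 290.15 × 7.19/(7.19 − 1) = 337 K.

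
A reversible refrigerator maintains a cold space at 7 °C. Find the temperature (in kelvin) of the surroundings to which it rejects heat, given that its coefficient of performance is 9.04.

T_C = 7 °C → 7 + 273.15 = 280.15 K.
COP_R = T_C/(T_H − T_C) ⇒ T_H = T_C·(1 + 1/COP_R) = 280.15 × (1 + 1/9.04) = 311 K.

T_H ≈ 311 K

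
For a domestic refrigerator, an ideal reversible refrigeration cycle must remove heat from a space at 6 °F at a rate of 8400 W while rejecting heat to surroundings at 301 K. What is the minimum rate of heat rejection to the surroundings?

T_C = 6 °F → (6 − 32) × 5/9 = -14.44 °C = 258.71 K.
For a reversible cycle Q_H/Q_C = T_H/T_C, so Q_H = Q_C·T_H/T_C = 8400 × 301.00/258.71 = 9773 W.

Q̇_H ≈ 9773 W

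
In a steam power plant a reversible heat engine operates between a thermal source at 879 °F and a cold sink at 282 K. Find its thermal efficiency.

η ≈ 0.6208

T_H = 879 °F → (879 − 32) × 5/9 = 470.56 °C = 743.71 K.
η_rev = 1 − T_C/T_H = 1 − 282.00/743.71 = 0.6208.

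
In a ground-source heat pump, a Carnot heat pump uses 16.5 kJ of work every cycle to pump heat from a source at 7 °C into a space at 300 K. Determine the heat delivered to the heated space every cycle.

Q_H ≈ 249 kJ

T_C = 7 °C → 7 + 273.15 = 280.15 K.
Reversible heating COP: COP_HP = T_H/(T_H − T_C) = 300.00/19.85 = 15.1134.
Q_H = COP_HP · W = 15.1134 × 16.5 = 249 kJ.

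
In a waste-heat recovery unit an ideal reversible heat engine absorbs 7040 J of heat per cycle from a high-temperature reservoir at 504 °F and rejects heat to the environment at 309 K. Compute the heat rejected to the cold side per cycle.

Q_C ≈ 4060 J

T_H = 504 °F → (504 − 32) × 5/9 = 262.22 °C = 535.37 K.
η_rev = 1 − T_C/T_H = 1 − 309.00/535.37 = 0.4228.
For a reversible cycle Q_C/Q_H = T_C/T_H, so Q_C = 7040 × 309.00/535.37 = 4060 J.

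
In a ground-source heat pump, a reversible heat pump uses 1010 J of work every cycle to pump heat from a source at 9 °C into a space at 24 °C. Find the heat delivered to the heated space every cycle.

Q_H ≈ 20000 J

T_H = 24 °C → 24 + 273.15 = 297.15 K.
T_C = 9 °C → 9 + 273.15 = 282.15 K.
COP_HP = T_H/(T_H − T_C) = 297.15/15.00 = 19.8100.
Q_H = COP_HP · W = 19.8100 × 1010 = 20000 J.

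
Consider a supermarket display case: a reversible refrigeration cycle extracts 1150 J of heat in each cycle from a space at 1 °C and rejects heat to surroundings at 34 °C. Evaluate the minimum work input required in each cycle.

W_in ≈ 138 J

T_H = 34 °C → 34 + 273.15 = 307.15 K.
T_C = 1 °C → 1 + 273.15 = 274.15 K.
The reversible coefficient of performance is COP_R = T_C/(T_H − T_C) = 274.15/33.00 = 8.3076.
W = Q_C/COP_R = 1150/8.3076 = 138 J.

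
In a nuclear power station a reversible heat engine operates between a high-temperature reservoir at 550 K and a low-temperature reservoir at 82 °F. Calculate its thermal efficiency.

T_C = 82 °F → (82 − 32) × 5/9 = 27.78 °C = 300.93 K.
Carnot efficiency: η = 1 − T_C/T_H = 1 − 300.93/550.00 = 0.453.

η ≈ 0.453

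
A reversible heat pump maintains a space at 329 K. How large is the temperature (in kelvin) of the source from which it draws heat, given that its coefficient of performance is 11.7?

T_C ≈ 301 K

COP_HP = T_H/(T_H − T_C) ⇒ T_C = T_H·(COP_HP − 1)/COP_HP = 329.00 × (11.7 − 1)/11.7 = 301 K.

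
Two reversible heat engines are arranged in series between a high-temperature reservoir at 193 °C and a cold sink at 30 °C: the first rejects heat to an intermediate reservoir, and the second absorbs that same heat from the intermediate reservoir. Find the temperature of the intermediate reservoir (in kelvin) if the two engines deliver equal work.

T_m ≈ 385 K

T_H = 193 °C → 193 + 273.15 = 466.15 K.
T_C = 30 °C → 30 + 273.15 = 303.15 K.
For reversible stages Q_m = Q_H·(T_m/T_H). Setting W₁ = Q_H(1 − T_m/T_H) equal to W₂ = Q_m(1 − T_C/T_m) = Q_H·(T_m − T_C)/T_H gives T_H − T_m = T_m − T_C, so T_m = (T_H + T_C)/2 = (466.15 + 303.15)/2 = 385 K.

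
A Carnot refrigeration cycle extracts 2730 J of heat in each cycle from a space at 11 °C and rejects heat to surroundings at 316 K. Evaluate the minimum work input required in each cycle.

W_in ≈ 306 J

T_C = 11 °C → 11 + 273.15 = 284.15 K.
Carnot COP: COP_R = T_C/(T_H − T_C) = 284.15/31.85 = 8.9215.
W = Q_C/COP_R = 2730/8.9215 = 306 J.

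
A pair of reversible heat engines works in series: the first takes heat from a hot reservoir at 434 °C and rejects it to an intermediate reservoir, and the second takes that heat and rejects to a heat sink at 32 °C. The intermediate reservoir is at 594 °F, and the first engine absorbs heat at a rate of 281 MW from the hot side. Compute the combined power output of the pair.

T_H = 434 °C → 434 + 273.15 = 707.15 K.
T_C = 32 °C → 32 + 273.15 = 305.15 K.
Two reversible stages in series are equivalent to a single Carnot engine between T_H and T_C, so η_total = 1 − T_C/T_H = 1 − 305.15/707.15 = 0.5685.
W_total = η_total · Q_H = 0.5685 × 281 = 160 MW.

Ẇ_total ≈ 160 MW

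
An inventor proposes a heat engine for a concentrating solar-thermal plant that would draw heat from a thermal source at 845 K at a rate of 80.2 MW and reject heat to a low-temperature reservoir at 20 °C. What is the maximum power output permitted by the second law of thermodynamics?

Ẇ_max ≈ 52.4 MW

T_C = 20 °C → 20 + 273.15 = 293.15 K.
By the Carnot theorem, η_max = 1 − T_C/T_H = 1 − 293.15/845.00 = 0.6531.
W_max = η_max · Q_H = 0.6531 × 80.2 = 52.4 MW.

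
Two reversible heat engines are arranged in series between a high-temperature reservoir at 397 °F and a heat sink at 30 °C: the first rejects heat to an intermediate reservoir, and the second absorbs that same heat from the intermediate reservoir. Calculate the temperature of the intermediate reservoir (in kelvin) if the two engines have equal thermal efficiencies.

T_H = 397 °F → (397 − 32) × 5/9 = 202.78 °C = 475.93 K.
T_C = 30 °C → 30 + 273.15 = 303.15 K.
Equal efficiencies require 1 − T_m/T_H = 1 − T_C/T_m, i.e. T_m/T_H = T_C/T_m, so T_m = √(T_H·T_C) = √(475.93 × 303.15) = 380 K.

T_m ≈ 380 K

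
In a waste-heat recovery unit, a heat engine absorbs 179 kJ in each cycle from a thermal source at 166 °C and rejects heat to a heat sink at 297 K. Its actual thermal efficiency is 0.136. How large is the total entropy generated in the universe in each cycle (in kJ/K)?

T_H = 166 °C → 166 + 273.15 = 439.15 K.
W = η·Q_H = 0.136 × 179 = 24.34 kJ, so Q_C = Q_H − W = 154.7 kJ.
Reservoir entropy changes: ΔS_H = −Q_H/T_H = −179/439.15 = -0.4076 kJ/K and ΔS_C = +Q_C/T_C = 154.7/297.00 = 0.5207 kJ/K.
ΔS_univ = −Q_H/T_H + Q_C/T_C = 0.113 kJ/K (> 0, since η = 0.136 < η_Carnot = 0.324).

ΔS_univ ≈ 0.113 kJ/K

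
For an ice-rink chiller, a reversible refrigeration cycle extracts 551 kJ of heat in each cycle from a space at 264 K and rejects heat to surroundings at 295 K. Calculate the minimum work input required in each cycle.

The reversible coefficient of performance is COP_R = T_C/(T_H − T_C) = 264.00/31.00 = 8.5161.
W = Q_C/COP_R = 551/8.5161 = 64.7 kJ.

W_in ≈ 64.7 kJ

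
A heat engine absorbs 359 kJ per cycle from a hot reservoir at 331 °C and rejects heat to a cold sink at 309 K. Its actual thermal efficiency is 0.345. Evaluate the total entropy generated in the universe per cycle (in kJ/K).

ΔS_univ ≈ 0.1668 kJ/K

T_H = 331 °C → 331 + 273.15 = 604.15 K.
W = η·Q_H = 0.345 × 359 = 123.9 kJ, so Q_C = Q_H − W = 235.1 kJ.
Entropy balance on the reservoirs: −Q_H/T_H = -0.5942 kJ/K, +Q_C/T_C = 0.7610 kJ/K.
ΔS_univ = −Q_H/T_H + Q_C/T_C = 0.1668 kJ/K (> 0, since η = 0.345 < η_Carnot = 0.489).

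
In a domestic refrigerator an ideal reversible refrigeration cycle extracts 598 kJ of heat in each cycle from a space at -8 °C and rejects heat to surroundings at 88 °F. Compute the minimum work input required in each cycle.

W_in ≈ 88.2 kJ

T_H = 88 °F → (88 − 32) × 5/9 = 31.11 °C = 304.26 K.
T_C = -8 °C → -8 + 273.15 = 265.15 K.
For a reversible refrigerator, COP_R = T_C/(T_H − T_C) = 265.15/39.11 = 6.7794.
W = Q_C/COP_R = 598/6.7794 = 88.2 kJ.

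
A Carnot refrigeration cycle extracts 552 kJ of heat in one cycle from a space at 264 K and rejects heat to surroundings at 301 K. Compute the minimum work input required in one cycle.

W_in ≈ 77.36 kJ

Carnot COP: COP_R = T_C/(T_H − T_C) = 264.00/37.00 = 7.1351.
W = Q_C/COP_R = 552/7.1351 = 77.36 kJ.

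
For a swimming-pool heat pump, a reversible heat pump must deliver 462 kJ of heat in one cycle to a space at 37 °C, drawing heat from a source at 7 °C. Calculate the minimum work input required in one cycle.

T_H = 37 °C → 37 + 273.15 = 310.15 K.
T_C = 7 °C → 7 + 273.15 = 280.15 K.
The Carnot heat-pump COP is COP_HP = T_H/(T_H − T_C) = 310.15/30.00 = 10.3383.
W = Q_H/COP_HP = 462/10.3383 = 44.7 kJ.

W_in ≈ 44.7 kJ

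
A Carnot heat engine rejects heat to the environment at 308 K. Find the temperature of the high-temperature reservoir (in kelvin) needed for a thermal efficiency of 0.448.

From η = 1 − T_C/T_H, solving for T_H gives T_H = T_C/(1 − η) = 308.00/(1 − 0.448) = 558 K.

T_H ≈ 558 K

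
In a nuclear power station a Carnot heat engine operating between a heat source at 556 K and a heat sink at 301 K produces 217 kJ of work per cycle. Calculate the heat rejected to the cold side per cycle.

The Carnot efficiency is η = 1 − T_C/T_H = 1 − 301.00/556.00 = 0.4586.
Since Q_C/Q_H = T_C/T_H and Q_H = W/η, Q_C = W·T_C/(T_H − T_C) = 217 × 301.00/255.00 = 256 kJ.

Q_C ≈ 256 kJ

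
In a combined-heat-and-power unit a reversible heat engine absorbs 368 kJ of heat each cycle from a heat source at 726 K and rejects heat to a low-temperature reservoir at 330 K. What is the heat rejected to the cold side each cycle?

Carnot efficiency: η = 1 − T_C/T_H = 1 − 330.00/726.00 = 0.5455.
For a reversible cycle Q_C/Q_H = T_C/T_H, so Q_C = 368 × 330.00/726.00 = 167 kJ.

Q_C ≈ 167 kJ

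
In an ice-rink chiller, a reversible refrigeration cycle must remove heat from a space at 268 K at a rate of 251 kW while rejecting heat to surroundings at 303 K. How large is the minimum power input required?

For a reversible refrigerator, COP_R = T_C/(T_H − T_C) = 268.00/35.00 = 7.6571.
W = Q_C/COP_R = 251/7.6571 = 32.8 kW.

Ẇ_in ≈ 32.8 kW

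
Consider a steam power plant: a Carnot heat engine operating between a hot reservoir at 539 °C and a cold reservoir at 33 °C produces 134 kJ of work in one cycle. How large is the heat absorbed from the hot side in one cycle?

T_H = 539 °C → 539 + 273.15 = 812.15 K.
T_C = 33 °C → 33 + 273.15 = 306.15 K.
η_rev = 1 − T_C/T_H = 1 − 306.15/812.15 = 0.6230.
Q_H = W/η = 134/0.6230 = 215 kJ.

Q_H ≈ 215 kJ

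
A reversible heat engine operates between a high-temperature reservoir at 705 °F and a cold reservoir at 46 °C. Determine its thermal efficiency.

T_H = 705 °F → (705 − 32) × 5/9 = 373.89 °C = 647.04 K.
T_C = 46 °C → 46 + 273.15 = 319.15 K.
For a reversible engine, η = 1 − T_C/T_H = 1 − 319.15/647.04 = 0.507.

η ≈ 0.507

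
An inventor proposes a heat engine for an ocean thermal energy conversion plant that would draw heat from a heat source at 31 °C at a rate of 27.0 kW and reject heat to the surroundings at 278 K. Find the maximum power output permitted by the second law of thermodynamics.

Ẇ_max ≈ 2.321 kW

T_H = 31 °C → 31 + 273.15 = 304.15 K.
By the Carnot theorem, η_max = 1 − T_C/T_H = 1 − 278.00/304.15 = 0.0860.
W_max = η_max · Q_H = 0.0860 × 27.0 = 2.321 kW.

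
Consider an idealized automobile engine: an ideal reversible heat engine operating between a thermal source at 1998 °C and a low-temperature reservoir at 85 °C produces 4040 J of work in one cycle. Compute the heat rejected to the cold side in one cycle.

T_H = 1998 °C → 1998 + 273.15 = 2271.15 K.
T_C = 85 °C → 85 + 273.15 = 358.15 K.
The Carnot efficiency is η = 1 − T_C/T_H = 1 − 358.15/2271.15 = 0.8423.
Since Q_C/Q_H = T_C/T_H and Q_H = W/η, Q_C = W·T_C/(T_H − T_C) = 4040 × 358.15/1913.00 = 756 J.

Q_C ≈ 756 J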